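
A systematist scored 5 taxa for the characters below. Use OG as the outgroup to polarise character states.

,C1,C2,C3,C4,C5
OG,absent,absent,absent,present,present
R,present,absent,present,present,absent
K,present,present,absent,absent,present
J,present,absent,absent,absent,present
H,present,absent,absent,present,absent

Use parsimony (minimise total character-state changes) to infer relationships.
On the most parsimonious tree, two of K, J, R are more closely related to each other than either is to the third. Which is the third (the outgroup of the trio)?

Character polarity is set by the outgroup: the derived state is whichever differs from the outgroup's state, so for C4, C5 the derived state is 'absent', and for the remaining characters it is 'present'.
C1 (derived state 'present') is shared by all ingroup taxa — unites the whole ingroup.
C2: derived state 'present' in K only — an autapomorphy, so it tells us nothing about relationships among taxa.
C3: derived state 'present' in R only — an autapomorphy, so it tells us nothing about relationships among taxa.
C4: derived state 'absent' in J and K only — synapomorphy for {J, K}.
C5 (derived state 'absent') is shared by H and R — a synapomorphy uniting that clade.
Most parsimonious ingroup topology: ((R,H),(K,J)).
K and J share a more recent common ancestor with each other than either does with R, so R is the least closely related of the three.

R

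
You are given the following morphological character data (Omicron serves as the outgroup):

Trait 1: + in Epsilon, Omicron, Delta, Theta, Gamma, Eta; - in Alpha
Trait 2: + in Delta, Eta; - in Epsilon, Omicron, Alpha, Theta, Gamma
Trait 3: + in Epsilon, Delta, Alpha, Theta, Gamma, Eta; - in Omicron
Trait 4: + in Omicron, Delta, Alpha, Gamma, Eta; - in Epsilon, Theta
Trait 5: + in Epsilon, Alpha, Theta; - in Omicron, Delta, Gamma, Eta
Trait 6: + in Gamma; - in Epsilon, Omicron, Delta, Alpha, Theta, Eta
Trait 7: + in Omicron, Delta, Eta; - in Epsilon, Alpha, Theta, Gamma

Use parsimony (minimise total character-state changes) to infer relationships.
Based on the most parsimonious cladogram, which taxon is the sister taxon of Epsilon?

Character polarity is set by the outgroup: the derived state is whichever differs from the outgroup's state, so for Trait 1, Trait 4, Trait 7 the derived state is '-', and for the remaining characters it is '+'.
Trait 1: derived state '-' in Alpha only — an autapomorphy, so it tells us nothing about relationships among taxa.
Only Delta and Eta show the derived state '+' for Trait 2, supporting them as a clade.
All ingroup taxa share the derived state '+' for Trait 3; it defines the ingroup but does not resolve relationships within it.
Only Epsilon and Theta show the derived state '-' for Trait 4, supporting them as a clade.
Only Alpha, Epsilon, and Theta show the derived state '+' for Trait 5, supporting them as a clade.
Trait 6 (derived state '+') is unique to Gamma (autapomorphy; uninformative for grouping).
Trait 7: derived state '-' in Alpha, Epsilon, Gamma, and Theta only — synapomorphy for {Alpha, Epsilon, Gamma, Theta}.
Most parsimonious ingroup topology: ((Gamma,((Epsilon,Theta),Alpha)),(Eta,Delta)).
Epsilon and Theta form a cherry on this tree, so they are sister taxa.

Theta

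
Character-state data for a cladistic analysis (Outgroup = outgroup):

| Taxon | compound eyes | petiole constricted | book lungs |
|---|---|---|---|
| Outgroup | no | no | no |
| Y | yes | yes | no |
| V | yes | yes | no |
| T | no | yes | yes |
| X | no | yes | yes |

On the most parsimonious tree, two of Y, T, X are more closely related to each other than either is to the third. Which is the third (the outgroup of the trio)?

The outgroup has state 'no' for every character, so 'yes' is the derived state throughout.
compound eyes (derived state 'yes') is shared by V and Y — a synapomorphy uniting that clade.
All ingroup taxa share the derived state 'yes' for petiole constricted; it defines the ingroup but does not resolve relationships within it.
Only T and X show the derived state 'yes' for book lungs, supporting them as a clade.
Most parsimonious ingroup topology: ((Y,V),(T,X)).
T and X share a more recent common ancestor with each other than either does with Y, so Y is the least closely related of the three.

Y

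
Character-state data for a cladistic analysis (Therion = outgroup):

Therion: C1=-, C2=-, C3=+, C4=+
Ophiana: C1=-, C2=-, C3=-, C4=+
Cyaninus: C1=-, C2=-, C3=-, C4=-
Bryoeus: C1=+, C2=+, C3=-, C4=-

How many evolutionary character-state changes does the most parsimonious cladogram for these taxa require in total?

Character polarity is set by the outgroup: the derived state is whichever differs from the outgroup's state, so for C3, C4 the derived state is '-', and for the remaining characters it is '+'.
C1 (derived state '+') is unique to Bryoeus (autapomorphy; uninformative for grouping).
C2: derived state '+' in Bryoeus only — an autapomorphy, so it tells us nothing about relationships among taxa.
C3 (derived state '-') is shared by all ingroup taxa — unites the whole ingroup.
Only Bryoeus and Cyaninus show the derived state '-' for C4, supporting them as a clade.
Most parsimonious ingroup topology: (Ophiana,(Cyaninus,Bryoeus)).
Changes per character on this tree: C1: 1; C2: 1; C3: 1; C4: 1.
Total = 4.

4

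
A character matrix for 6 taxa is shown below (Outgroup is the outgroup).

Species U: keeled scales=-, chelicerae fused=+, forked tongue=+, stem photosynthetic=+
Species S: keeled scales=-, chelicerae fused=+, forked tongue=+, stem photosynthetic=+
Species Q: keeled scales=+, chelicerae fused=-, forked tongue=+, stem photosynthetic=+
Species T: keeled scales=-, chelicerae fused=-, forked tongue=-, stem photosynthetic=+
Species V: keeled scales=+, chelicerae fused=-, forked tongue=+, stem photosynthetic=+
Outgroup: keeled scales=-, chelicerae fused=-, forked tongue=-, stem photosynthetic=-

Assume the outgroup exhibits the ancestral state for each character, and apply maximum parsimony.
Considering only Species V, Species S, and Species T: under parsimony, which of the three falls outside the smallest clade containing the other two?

The outgroup has state '-' for every character, so '+' is the derived state throughout.
keeled scales (derived state '+') is shared by Species Q and Species V — a synapomorphy uniting that clade.
chelicerae fused (derived state '+') is shared by Species S and Species U — a synapomorphy uniting that clade.
forked tongue (derived state '+') is shared by Species Q, Species S, Species U, and Species V — a synapomorphy uniting that clade.
stem photosynthetic (derived state '+') is shared by all ingroup taxa — unites the whole ingroup.
Most parsimonious ingroup topology: (((Species U,Species S),(Species Q,Species V)),Species T).
Species S and Species V share a more recent common ancestor with each other than either does with Species T, so Species T is the least closely related of the three.

Species T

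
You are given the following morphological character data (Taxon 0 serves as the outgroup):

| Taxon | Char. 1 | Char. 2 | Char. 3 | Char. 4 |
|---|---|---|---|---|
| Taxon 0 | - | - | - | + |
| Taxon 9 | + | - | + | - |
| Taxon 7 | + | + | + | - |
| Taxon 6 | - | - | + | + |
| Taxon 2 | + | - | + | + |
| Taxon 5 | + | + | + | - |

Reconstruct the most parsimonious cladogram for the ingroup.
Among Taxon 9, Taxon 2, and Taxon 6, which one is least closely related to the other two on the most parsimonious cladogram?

Character polarity is set by the outgroup: the derived state is whichever differs from the outgroup's state, so for Char. 4 the derived state is '-', and for the remaining characters it is '+'.
Only Taxon 2, Taxon 5, Taxon 7, and Taxon 9 show the derived state '+' for Char. 1, supporting them as a clade.
Char. 2 (derived state '+') is shared by Taxon 5 and Taxon 7 — a synapomorphy uniting that clade.
All ingroup taxa share the derived state '+' for Char. 3; it defines the ingroup but does not resolve relationships within it.
Only Taxon 5, Taxon 7, and Taxon 9 show the derived state '-' for Char. 4, supporting them as a clade.
Most parsimonious ingroup topology: (((Taxon 9,(Taxon 7,Taxon 5)),Taxon 2),Taxon 6).
Taxon 9 and Taxon 2 share a more recent common ancestor with each other than either does with Taxon 6, so Taxon 6 is the least closely related of the three.

Taxon 6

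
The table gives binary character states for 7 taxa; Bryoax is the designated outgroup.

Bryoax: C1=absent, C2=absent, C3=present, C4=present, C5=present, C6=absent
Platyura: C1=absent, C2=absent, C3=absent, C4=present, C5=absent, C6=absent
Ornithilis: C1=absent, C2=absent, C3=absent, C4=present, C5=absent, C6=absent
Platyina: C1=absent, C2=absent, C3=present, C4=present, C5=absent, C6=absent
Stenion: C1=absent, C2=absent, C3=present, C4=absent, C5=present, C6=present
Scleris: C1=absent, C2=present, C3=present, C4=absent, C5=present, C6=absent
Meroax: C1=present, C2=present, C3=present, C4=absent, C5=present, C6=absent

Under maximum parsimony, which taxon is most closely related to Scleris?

Meroax

Character polarity is set by the outgroup: the derived state is whichever differs from the outgroup's state, so for C3, C4, C5 the derived state is 'absent', and for the remaining characters it is 'present'.
C1 (derived state 'present') is unique to Meroax (autapomorphy; uninformative for grouping).
C2: derived state 'present' in Meroax and Scleris only — synapomorphy for {Meroax, Scleris}.
C3: derived state 'absent' in Ornithilis and Platyura only — synapomorphy for {Ornithilis, Platyura}.
Only Meroax, Scleris, and Stenion show the derived state 'absent' for C4, supporting them as a clade.
Only Ornithilis, Platyina, and Platyura show the derived state 'absent' for C5, supporting them as a clade.
C6: derived state 'present' in Stenion only — an autapomorphy, so it tells us nothing about relationships among taxa.
Most parsimonious ingroup topology: (((Platyura,Ornithilis),Platyina),(Stenion,(Scleris,Meroax))).
Scleris and Meroax form a cherry on this tree, so they are sister taxa.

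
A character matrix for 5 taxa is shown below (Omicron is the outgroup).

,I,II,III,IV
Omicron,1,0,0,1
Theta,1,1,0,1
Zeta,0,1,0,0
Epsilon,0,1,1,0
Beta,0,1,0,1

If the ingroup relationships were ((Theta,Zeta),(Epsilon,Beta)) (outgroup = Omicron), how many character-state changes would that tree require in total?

Map each character onto ((Theta,Zeta),(Epsilon,Beta)) (rooted by Omicron) and count the minimum state changes it requires (Fitch parsimony):
I: 2; II: 1; III: 1; IV: 2.
Total tree length = 6.

6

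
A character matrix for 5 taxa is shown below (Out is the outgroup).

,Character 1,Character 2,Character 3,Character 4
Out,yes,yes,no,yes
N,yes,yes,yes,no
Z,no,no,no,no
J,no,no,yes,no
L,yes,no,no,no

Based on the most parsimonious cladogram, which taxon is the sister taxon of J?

Character polarity is set by the outgroup: the derived state is whichever differs from the outgroup's state, so for Character 1, Character 2, Character 4 the derived state is 'no', and for the remaining characters it is 'yes'.
Character 1: derived state 'no' in J and Z only — synapomorphy for {J, Z}.
Character 2: derived state 'no' in J, L, and Z only — synapomorphy for {J, L, Z}.
Character 3 groups J and N, which is incompatible with the clades supported by the remaining characters; treating it as convergent (homoplasy) costs fewer steps than any alternative tree.
All ingroup taxa share the derived state 'no' for Character 4; it defines the ingroup but does not resolve relationships within it.
Most parsimonious ingroup topology: (N,((Z,J),L)).
J and Z form a cherry on this tree, so they are sister taxa.

Z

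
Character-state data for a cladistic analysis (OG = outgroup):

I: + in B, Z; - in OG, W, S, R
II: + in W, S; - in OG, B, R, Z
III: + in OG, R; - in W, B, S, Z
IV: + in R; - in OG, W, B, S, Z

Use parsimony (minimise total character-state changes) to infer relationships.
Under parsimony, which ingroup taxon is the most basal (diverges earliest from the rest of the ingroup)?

Character polarity is set by the outgroup: the derived state is whichever differs from the outgroup's state, so for III the derived state is '-', and for the remaining characters it is '+'.
I: derived state '+' in B and Z only — synapomorphy for {B, Z}.
II (derived state '+') is shared by S and W — a synapomorphy uniting that clade.
III (derived state '-') is shared by B, S, W, and Z — a synapomorphy uniting that clade.
IV (derived state '+') is unique to R (autapomorphy; uninformative for grouping).
Most parsimonious ingroup topology: (((W,S),(B,Z)),R).
R is sister to the clade containing all other ingroup taxa, so it is the earliest-diverging (most basal) ingroup lineage.

R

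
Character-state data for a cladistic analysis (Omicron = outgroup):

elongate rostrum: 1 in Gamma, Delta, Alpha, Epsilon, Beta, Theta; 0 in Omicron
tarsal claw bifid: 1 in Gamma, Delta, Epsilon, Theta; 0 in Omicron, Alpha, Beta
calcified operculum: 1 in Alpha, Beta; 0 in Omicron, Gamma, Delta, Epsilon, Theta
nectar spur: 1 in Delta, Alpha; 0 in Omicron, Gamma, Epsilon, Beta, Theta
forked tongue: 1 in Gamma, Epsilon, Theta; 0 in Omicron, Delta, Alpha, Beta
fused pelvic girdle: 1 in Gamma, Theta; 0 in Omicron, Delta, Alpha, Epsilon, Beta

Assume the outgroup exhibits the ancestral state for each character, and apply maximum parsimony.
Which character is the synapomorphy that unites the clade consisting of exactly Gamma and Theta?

The outgroup has state '0' for every character, so '1' is the derived state throughout.
elongate rostrum (derived state '1') is shared by all ingroup taxa — unites the whole ingroup.
Only Delta, Epsilon, Gamma, and Theta show the derived state '1' for tarsal claw bifid, supporting them as a clade.
Only Alpha and Beta show the derived state '1' for calcified operculum, supporting them as a clade.
nectar spur groups Alpha and Delta, which is incompatible with the clades supported by the remaining characters; treating it as convergent (homoplasy) costs fewer steps than any alternative tree.
forked tongue (derived state '1') is shared by Epsilon, Gamma, and Theta — a synapomorphy uniting that clade.
fused pelvic girdle (derived state '1') is shared by Gamma and Theta — a synapomorphy uniting that clade.
Most parsimonious ingroup topology: ((((Gamma,Theta),Epsilon),Delta),(Alpha,Beta)).
The clade {Gamma, Theta} is supported by fused pelvic girdle: its derived state '1' occurs in exactly those taxa and in no other taxon (including the outgroup).

fused pelvic girdle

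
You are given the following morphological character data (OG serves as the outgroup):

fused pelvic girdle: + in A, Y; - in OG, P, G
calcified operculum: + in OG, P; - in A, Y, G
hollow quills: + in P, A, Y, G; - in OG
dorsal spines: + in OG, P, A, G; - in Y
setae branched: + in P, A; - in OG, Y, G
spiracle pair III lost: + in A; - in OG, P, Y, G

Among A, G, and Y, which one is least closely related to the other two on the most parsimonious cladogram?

Character polarity is set by the outgroup: the derived state is whichever differs from the outgroup's state, so for calcified operculum, dorsal spines the derived state is '-', and for the remaining characters it is '+'.
fused pelvic girdle (derived state '+') is shared by A and Y — a synapomorphy uniting that clade.
calcified operculum: derived state '-' in A, G, and Y only — synapomorphy for {A, G, Y}.
All ingroup taxa share the derived state '+' for hollow quills; it defines the ingroup but does not resolve relationships within it.
dorsal spines: derived state '-' in Y only — an autapomorphy, so it tells us nothing about relationships among taxa.
setae branched (state '+') occurs in A and P but conflicts with the nesting implied by the other characters — most parsimoniously interpreted as homoplasy.
spiracle pair III lost: derived state '+' in A only — an autapomorphy, so it tells us nothing about relationships among taxa.
Most parsimonious ingroup topology: (P,((A,Y),G)).
Y and A share a more recent common ancestor with each other than either does with G, so G is the least closely related of the three.

G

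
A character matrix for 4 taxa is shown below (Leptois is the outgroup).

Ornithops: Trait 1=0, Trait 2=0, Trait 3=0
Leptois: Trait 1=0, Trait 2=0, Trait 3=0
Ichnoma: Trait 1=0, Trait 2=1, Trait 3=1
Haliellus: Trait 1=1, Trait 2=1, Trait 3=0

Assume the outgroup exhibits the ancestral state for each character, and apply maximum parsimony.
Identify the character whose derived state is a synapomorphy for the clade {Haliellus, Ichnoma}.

Trait 2

The outgroup has state '0' for every character, so '1' is the derived state throughout.
Trait 1 (derived state '1') is unique to Haliellus (autapomorphy; uninformative for grouping).
Only Haliellus and Ichnoma show the derived state '1' for Trait 2, supporting them as a clade.
Trait 3 (derived state '1') is unique to Ichnoma (autapomorphy; uninformative for grouping).
Most parsimonious ingroup topology: (Ornithops,(Ichnoma,Haliellus)).
The clade {Haliellus, Ichnoma} is supported by Trait 2: its derived state '1' occurs in exactly those taxa and in no other taxon (including the outgroup).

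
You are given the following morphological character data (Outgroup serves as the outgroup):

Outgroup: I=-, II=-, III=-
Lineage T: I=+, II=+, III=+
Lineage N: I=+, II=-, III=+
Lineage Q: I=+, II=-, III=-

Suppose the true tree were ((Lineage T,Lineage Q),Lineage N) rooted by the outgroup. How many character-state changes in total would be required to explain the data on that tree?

4

Map each character onto ((Lineage T,Lineage Q),Lineage N) (rooted by Outgroup) and count the minimum state changes it requires (Fitch parsimony):
I: 1; II: 1; III: 2.
Total tree length = 4.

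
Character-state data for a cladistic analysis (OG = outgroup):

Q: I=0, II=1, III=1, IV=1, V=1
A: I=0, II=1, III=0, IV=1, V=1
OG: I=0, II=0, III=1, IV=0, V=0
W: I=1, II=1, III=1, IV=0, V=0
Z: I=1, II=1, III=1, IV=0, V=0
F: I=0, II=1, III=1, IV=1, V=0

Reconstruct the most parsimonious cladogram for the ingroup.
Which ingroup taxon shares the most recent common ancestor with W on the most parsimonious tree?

Z

Character polarity is set by the outgroup: the derived state is whichever differs from the outgroup's state, so for III the derived state is '0', and for the remaining characters it is '1'.
Only W and Z show the derived state '1' for I, supporting them as a clade.
All ingroup taxa share the derived state '1' for II; it defines the ingroup but does not resolve relationships within it.
III: derived state '0' in A only — an autapomorphy, so it tells us nothing about relationships among taxa.
IV: derived state '1' in A, F, and Q only — synapomorphy for {A, F, Q}.
V: derived state '1' in A and Q only — synapomorphy for {A, Q}.
Most parsimonious ingroup topology: (((Q,A),F),(Z,W)).
W and Z form a cherry on this tree, so they are sister taxa.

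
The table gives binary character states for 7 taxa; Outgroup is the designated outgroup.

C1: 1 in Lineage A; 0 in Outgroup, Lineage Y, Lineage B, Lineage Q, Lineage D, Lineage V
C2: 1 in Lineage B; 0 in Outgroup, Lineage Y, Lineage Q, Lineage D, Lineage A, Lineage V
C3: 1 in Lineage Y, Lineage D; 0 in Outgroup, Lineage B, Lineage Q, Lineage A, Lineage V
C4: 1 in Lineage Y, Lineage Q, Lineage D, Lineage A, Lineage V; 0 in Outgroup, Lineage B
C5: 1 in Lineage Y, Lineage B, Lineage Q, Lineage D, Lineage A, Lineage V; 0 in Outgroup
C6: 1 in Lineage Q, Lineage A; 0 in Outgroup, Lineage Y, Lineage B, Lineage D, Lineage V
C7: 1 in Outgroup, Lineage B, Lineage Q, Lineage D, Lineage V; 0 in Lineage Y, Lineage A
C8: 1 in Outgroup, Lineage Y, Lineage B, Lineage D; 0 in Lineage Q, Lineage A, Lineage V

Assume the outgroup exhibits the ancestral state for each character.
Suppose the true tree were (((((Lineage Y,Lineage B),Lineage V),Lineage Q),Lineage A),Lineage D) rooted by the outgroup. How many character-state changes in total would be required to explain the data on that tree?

Map each character onto (((((Lineage Y,Lineage B),Lineage V),Lineage Q),Lineage A),Lineage D) (rooted by Outgroup) and count the minimum state changes it requires (Fitch parsimony):
C1: 1; C2: 1; C3: 2; C4: 2; C5: 1; C6: 2; C7: 2; C8: 2.
Total tree length = 13.

13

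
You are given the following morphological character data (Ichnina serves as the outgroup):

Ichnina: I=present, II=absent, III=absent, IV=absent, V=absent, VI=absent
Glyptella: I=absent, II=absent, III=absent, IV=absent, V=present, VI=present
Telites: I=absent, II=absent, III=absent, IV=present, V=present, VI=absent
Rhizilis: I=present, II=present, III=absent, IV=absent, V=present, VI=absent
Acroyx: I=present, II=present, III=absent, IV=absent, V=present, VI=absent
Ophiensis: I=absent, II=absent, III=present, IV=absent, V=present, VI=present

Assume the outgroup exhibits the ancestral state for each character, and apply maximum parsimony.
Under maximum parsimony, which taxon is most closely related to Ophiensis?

Character polarity is set by the outgroup: the derived state is whichever differs from the outgroup's state, so for I the derived state is 'absent', and for the remaining characters it is 'present'.
Only Glyptella, Ophiensis, and Telites show the derived state 'absent' for I, supporting them as a clade.
II (derived state 'present') is shared by Acroyx and Rhizilis — a synapomorphy uniting that clade.
III (derived state 'present') is unique to Ophiensis (autapomorphy; uninformative for grouping).
IV: derived state 'present' in Telites only — an autapomorphy, so it tells us nothing about relationships among taxa.
All ingroup taxa share the derived state 'present' for V; it defines the ingroup but does not resolve relationships within it.
Only Glyptella and Ophiensis show the derived state 'present' for VI, supporting them as a clade.
Most parsimonious ingroup topology: (((Glyptella,Ophiensis),Telites),(Rhizilis,Acroyx)).
Ophiensis and Glyptella form a cherry on this tree, so they are sister taxa.

Glyptella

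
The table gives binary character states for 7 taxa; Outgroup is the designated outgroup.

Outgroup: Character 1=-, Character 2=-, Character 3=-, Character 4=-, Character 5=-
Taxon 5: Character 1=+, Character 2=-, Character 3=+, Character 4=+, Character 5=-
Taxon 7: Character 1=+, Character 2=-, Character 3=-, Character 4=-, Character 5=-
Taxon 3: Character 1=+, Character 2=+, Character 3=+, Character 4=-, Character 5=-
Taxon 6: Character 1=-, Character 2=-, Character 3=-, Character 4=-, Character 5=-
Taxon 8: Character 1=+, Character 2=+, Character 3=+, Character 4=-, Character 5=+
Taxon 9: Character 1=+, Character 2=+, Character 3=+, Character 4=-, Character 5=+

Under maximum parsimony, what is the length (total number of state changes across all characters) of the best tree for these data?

The outgroup has state '-' for every character, so '+' is the derived state throughout.
Character 1: derived state '+' in Taxon 3, Taxon 5, Taxon 7, Taxon 8, and Taxon 9 only — synapomorphy for {Taxon 3, Taxon 5, Taxon 7, Taxon 8, Taxon 9}.
Character 2: derived state '+' in Taxon 3, Taxon 8, and Taxon 9 only — synapomorphy for {Taxon 3, Taxon 8, Taxon 9}.
Character 3: derived state '+' in Taxon 3, Taxon 5, Taxon 8, and Taxon 9 only — synapomorphy for {Taxon 3, Taxon 5, Taxon 8, Taxon 9}.
Character 4 (derived state '+') is unique to Taxon 5 (autapomorphy; uninformative for grouping).
Only Taxon 8 and Taxon 9 show the derived state '+' for Character 5, supporting them as a clade.
Most parsimonious ingroup topology: (((Taxon 5,(Taxon 3,(Taxon 8,Taxon 9))),Taxon 7),Taxon 6).
Changes per character on this tree: Character 1: 1; Character 2: 1; Character 3: 1; Character 4: 1; Character 5: 1.
Total = 5.

5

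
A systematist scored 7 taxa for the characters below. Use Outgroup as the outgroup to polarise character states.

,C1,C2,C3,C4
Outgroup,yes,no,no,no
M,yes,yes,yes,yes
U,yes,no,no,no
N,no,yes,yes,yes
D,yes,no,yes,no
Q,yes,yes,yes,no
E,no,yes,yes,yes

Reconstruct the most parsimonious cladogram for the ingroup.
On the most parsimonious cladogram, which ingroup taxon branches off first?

Character polarity is set by the outgroup: the derived state is whichever differs from the outgroup's state, so for C1 the derived state is 'no', and for the remaining characters it is 'yes'.
C1: derived state 'no' in E and N only — synapomorphy for {E, N}.
C2 (derived state 'yes') is shared by E, M, N, and Q — a synapomorphy uniting that clade.
C3 (derived state 'yes') is shared by D, E, M, N, and Q — a synapomorphy uniting that clade.
C4 (derived state 'yes') is shared by E, M, and N — a synapomorphy uniting that clade.
Most parsimonious ingroup topology: ((((M,(N,E)),Q),D),U).
U is sister to the clade containing all other ingroup taxa, so it is the earliest-diverging (most basal) ingroup lineage.

U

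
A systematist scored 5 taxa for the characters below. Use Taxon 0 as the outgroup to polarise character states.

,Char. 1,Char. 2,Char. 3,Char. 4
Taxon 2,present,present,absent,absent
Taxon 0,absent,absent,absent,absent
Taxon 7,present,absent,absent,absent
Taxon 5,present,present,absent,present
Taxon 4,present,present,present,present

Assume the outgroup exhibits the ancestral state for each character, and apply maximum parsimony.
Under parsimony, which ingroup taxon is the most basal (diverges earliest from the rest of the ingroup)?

Taxon 7

The outgroup has state 'absent' for every character, so 'present' is the derived state throughout.
All ingroup taxa share the derived state 'present' for Char. 1; it defines the ingroup but does not resolve relationships within it.
Char. 2 (derived state 'present') is shared by Taxon 2, Taxon 4, and Taxon 5 — a synapomorphy uniting that clade.
Char. 3 (derived state 'present') is unique to Taxon 4 (autapomorphy; uninformative for grouping).
Only Taxon 4 and Taxon 5 show the derived state 'present' for Char. 4, supporting them as a clade.
Most parsimonious ingroup topology: (((Taxon 4,Taxon 5),Taxon 2),Taxon 7).
Taxon 7 is sister to the clade containing all other ingroup taxa, so it is the earliest-diverging (most basal) ingroup lineage.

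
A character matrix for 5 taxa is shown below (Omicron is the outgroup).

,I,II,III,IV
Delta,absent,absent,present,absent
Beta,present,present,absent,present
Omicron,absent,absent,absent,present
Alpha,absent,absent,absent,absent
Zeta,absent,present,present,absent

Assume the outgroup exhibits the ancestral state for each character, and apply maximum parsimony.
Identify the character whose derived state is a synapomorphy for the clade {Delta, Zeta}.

III

Character polarity is set by the outgroup: the derived state is whichever differs from the outgroup's state, so for IV the derived state is 'absent', and for the remaining characters it is 'present'.
I (derived state 'present') is unique to Beta (autapomorphy; uninformative for grouping).
II (state 'present') occurs in Beta and Zeta but conflicts with the nesting implied by the other characters — most parsimoniously interpreted as homoplasy.
III (derived state 'present') is shared by Delta and Zeta — a synapomorphy uniting that clade.
IV: derived state 'absent' in Alpha, Delta, and Zeta only — synapomorphy for {Alpha, Delta, Zeta}.
Most parsimonious ingroup topology: (((Delta,Zeta),Alpha),Beta).
The clade {Delta, Zeta} is supported by III: its derived state 'present' occurs in exactly those taxa and in no other taxon (including the outgroup).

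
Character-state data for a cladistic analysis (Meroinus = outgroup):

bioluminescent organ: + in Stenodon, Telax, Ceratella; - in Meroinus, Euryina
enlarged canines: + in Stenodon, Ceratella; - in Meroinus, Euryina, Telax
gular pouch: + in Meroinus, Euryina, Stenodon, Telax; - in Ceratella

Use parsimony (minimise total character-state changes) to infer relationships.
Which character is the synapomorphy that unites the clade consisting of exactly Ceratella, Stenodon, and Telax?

Character polarity is set by the outgroup: the derived state is whichever differs from the outgroup's state, so for gular pouch the derived state is '-', and for the remaining characters it is '+'.
Only Ceratella, Stenodon, and Telax show the derived state '+' for bioluminescent organ, supporting them as a clade.
enlarged canines (derived state '+') is shared by Ceratella and Stenodon — a synapomorphy uniting that clade.
gular pouch: derived state '-' in Ceratella only — an autapomorphy, so it tells us nothing about relationships among taxa.
Most parsimonious ingroup topology: (Euryina,((Stenodon,Ceratella),Telax)).
The clade {Ceratella, Stenodon, Telax} is supported by bioluminescent organ: its derived state '+' occurs in exactly those taxa and in no other taxon (including the outgroup).

bioluminescent organ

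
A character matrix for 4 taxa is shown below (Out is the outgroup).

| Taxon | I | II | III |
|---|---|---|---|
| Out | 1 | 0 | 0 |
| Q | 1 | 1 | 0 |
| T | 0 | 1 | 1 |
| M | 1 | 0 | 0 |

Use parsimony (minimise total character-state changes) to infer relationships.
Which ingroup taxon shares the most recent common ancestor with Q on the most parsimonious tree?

Character polarity is set by the outgroup: the derived state is whichever differs from the outgroup's state, so for I the derived state is '0', and for the remaining characters it is '1'.
I: derived state '0' in T only — an autapomorphy, so it tells us nothing about relationships among taxa.
II: derived state '1' in Q and T only — synapomorphy for {Q, T}.
III: derived state '1' in T only — an autapomorphy, so it tells us nothing about relationships among taxa.
Most parsimonious ingroup topology: ((Q,T),M).
Q and T form a cherry on this tree, so they are sister taxa.

T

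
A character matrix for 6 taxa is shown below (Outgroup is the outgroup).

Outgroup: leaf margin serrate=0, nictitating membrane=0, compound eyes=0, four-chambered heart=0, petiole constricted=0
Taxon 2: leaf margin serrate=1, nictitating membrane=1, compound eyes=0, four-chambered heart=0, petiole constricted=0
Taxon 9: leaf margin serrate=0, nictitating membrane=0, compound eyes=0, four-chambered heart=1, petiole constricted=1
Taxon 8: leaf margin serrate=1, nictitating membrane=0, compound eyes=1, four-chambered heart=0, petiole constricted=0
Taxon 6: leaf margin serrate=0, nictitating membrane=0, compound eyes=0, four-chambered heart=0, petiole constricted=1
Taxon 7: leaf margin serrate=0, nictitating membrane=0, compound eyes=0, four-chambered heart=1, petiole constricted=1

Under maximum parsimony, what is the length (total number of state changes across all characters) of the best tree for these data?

5

The outgroup has state '0' for every character, so '1' is the derived state throughout.
leaf margin serrate (derived state '1') is shared by Taxon 2 and Taxon 8 — a synapomorphy uniting that clade.
nictitating membrane: derived state '1' in Taxon 2 only — an autapomorphy, so it tells us nothing about relationships among taxa.
compound eyes (derived state '1') is unique to Taxon 8 (autapomorphy; uninformative for grouping).
four-chambered heart: derived state '1' in Taxon 7 and Taxon 9 only — synapomorphy for {Taxon 7, Taxon 9}.
petiole constricted: derived state '1' in Taxon 6, Taxon 7, and Taxon 9 only — synapomorphy for {Taxon 6, Taxon 7, Taxon 9}.
Most parsimonious ingroup topology: ((Taxon 2,Taxon 8),((Taxon 9,Taxon 7),Taxon 6)).
Changes per character on this tree: leaf margin serrate: 1; nictitating membrane: 1; compound eyes: 1; four-chambered heart: 1; petiole constricted: 1.
Total = 5.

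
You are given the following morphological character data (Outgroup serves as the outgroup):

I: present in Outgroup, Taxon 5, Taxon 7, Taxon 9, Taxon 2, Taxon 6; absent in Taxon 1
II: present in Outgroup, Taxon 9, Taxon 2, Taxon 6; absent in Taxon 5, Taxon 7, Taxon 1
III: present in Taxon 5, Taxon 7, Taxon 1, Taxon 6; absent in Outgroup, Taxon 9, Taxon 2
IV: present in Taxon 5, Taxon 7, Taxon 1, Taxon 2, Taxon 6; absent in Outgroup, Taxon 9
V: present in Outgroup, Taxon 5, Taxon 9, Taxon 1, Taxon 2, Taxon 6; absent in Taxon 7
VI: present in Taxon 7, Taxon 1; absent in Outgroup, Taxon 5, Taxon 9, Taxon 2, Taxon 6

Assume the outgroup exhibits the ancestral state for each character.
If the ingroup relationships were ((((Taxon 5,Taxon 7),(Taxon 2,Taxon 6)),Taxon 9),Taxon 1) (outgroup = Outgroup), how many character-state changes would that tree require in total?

Map each character onto ((((Taxon 5,Taxon 7),(Taxon 2,Taxon 6)),Taxon 9),Taxon 1) (rooted by Outgroup) and count the minimum state changes it requires (Fitch parsimony):
I: 1; II: 2; III: 3; IV: 2; V: 1; VI: 2.
Total tree length = 11.

11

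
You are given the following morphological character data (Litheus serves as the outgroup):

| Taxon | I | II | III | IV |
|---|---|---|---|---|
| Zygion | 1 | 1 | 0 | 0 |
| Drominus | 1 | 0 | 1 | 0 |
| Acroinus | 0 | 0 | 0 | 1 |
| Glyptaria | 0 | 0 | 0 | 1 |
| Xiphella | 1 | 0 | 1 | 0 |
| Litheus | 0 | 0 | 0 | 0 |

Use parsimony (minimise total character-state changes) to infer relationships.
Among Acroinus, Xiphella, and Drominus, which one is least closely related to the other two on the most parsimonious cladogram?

The outgroup has state '0' for every character, so '1' is the derived state throughout.
Only Drominus, Xiphella, and Zygion show the derived state '1' for I, supporting them as a clade.
II (derived state '1') is unique to Zygion (autapomorphy; uninformative for grouping).
III (derived state '1') is shared by Drominus and Xiphella — a synapomorphy uniting that clade.
IV: derived state '1' in Acroinus and Glyptaria only — synapomorphy for {Acroinus, Glyptaria}.
Most parsimonious ingroup topology: ((Glyptaria,Acroinus),(Zygion,(Xiphella,Drominus))).
Xiphella and Drominus share a more recent common ancestor with each other than either does with Acroinus, so Acroinus is the least closely related of the three.

Acroinus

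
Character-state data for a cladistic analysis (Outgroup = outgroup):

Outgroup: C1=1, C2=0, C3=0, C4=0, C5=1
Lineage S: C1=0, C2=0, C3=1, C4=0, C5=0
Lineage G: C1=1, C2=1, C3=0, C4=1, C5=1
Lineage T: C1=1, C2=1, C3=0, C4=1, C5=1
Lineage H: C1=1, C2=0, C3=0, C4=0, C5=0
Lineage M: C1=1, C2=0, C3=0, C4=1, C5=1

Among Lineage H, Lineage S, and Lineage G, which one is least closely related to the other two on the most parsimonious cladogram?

Lineage G

Character polarity is set by the outgroup: the derived state is whichever differs from the outgroup's state, so for C1, C5 the derived state is '0', and for the remaining characters it is '1'.
C1 (derived state '0') is unique to Lineage S (autapomorphy; uninformative for grouping).
Only Lineage G and Lineage T show the derived state '1' for C2, supporting them as a clade.
C3 (derived state '1') is unique to Lineage S (autapomorphy; uninformative for grouping).
C4 (derived state '1') is shared by Lineage G, Lineage M, and Lineage T — a synapomorphy uniting that clade.
C5 (derived state '0') is shared by Lineage H and Lineage S — a synapomorphy uniting that clade.
Most parsimonious ingroup topology: ((Lineage S,Lineage H),((Lineage G,Lineage T),Lineage M)).
Lineage S and Lineage H share a more recent common ancestor with each other than either does with Lineage G, so Lineage G is the least closely related of the three.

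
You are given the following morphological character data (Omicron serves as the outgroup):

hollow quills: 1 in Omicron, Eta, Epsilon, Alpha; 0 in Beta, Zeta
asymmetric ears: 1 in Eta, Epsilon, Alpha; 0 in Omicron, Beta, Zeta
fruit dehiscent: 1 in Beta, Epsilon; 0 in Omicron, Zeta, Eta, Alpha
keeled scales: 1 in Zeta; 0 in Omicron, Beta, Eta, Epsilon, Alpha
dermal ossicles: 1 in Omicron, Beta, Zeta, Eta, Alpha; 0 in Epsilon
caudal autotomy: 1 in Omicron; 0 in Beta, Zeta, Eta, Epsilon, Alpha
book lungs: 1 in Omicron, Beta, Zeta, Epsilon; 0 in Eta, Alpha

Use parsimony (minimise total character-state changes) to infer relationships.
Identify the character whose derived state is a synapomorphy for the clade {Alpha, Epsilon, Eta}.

Character polarity is set by the outgroup: the derived state is whichever differs from the outgroup's state, so for hollow quills, dermal ossicles, caudal autotomy, book lungs the derived state is '0', and for the remaining characters it is '1'.
hollow quills: derived state '0' in Beta and Zeta only — synapomorphy for {Beta, Zeta}.
asymmetric ears: derived state '1' in Alpha, Epsilon, and Eta only — synapomorphy for {Alpha, Epsilon, Eta}.
fruit dehiscent (state '1') occurs in Beta and Epsilon but conflicts with the nesting implied by the other characters — most parsimoniously interpreted as homoplasy.
keeled scales: derived state '1' in Zeta only — an autapomorphy, so it tells us nothing about relationships among taxa.
dermal ossicles (derived state '0') is unique to Epsilon (autapomorphy; uninformative for grouping).
caudal autotomy (derived state '0') is shared by all ingroup taxa — unites the whole ingroup.
book lungs: derived state '0' in Alpha and Eta only — synapomorphy for {Alpha, Eta}.
Most parsimonious ingroup topology: ((Beta,Zeta),((Eta,Alpha),Epsilon)).
The clade {Alpha, Epsilon, Eta} is supported by asymmetric ears: its derived state '1' occurs in exactly those taxa and in no other taxon (including the outgroup).

asymmetric ears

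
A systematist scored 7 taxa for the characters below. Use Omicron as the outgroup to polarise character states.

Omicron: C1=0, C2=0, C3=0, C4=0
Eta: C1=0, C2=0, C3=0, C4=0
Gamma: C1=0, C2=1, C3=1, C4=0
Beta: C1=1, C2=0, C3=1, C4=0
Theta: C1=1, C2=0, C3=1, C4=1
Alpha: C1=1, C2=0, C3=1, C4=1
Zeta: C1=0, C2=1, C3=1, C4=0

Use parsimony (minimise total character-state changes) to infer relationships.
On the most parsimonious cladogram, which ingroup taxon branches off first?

The outgroup has state '0' for every character, so '1' is the derived state throughout.
Only Alpha, Beta, and Theta show the derived state '1' for C1, supporting them as a clade.
C2 (derived state '1') is shared by Gamma and Zeta — a synapomorphy uniting that clade.
Only Alpha, Beta, Gamma, Theta, and Zeta show the derived state '1' for C3, supporting them as a clade.
Only Alpha and Theta show the derived state '1' for C4, supporting them as a clade.
Most parsimonious ingroup topology: (Eta,((Gamma,Zeta),(Beta,(Theta,Alpha)))).
Eta is sister to the clade containing all other ingroup taxa, so it is the earliest-diverging (most basal) ingroup lineage.

Eta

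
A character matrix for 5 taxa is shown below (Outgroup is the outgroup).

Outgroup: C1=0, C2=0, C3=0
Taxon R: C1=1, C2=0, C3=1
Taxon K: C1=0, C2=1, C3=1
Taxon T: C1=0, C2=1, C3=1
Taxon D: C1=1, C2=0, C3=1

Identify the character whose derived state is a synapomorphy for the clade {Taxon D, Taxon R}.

The outgroup has state '0' for every character, so '1' is the derived state throughout.
C1 (derived state '1') is shared by Taxon D and Taxon R — a synapomorphy uniting that clade.
Only Taxon K and Taxon T show the derived state '1' for C2, supporting them as a clade.
C3 (derived state '1') is shared by all ingroup taxa — unites the whole ingroup.
Most parsimonious ingroup topology: ((Taxon R,Taxon D),(Taxon K,Taxon T)).
The clade {Taxon D, Taxon R} is supported by C1: its derived state '1' occurs in exactly those taxa and in no other taxon (including the outgroup).

C1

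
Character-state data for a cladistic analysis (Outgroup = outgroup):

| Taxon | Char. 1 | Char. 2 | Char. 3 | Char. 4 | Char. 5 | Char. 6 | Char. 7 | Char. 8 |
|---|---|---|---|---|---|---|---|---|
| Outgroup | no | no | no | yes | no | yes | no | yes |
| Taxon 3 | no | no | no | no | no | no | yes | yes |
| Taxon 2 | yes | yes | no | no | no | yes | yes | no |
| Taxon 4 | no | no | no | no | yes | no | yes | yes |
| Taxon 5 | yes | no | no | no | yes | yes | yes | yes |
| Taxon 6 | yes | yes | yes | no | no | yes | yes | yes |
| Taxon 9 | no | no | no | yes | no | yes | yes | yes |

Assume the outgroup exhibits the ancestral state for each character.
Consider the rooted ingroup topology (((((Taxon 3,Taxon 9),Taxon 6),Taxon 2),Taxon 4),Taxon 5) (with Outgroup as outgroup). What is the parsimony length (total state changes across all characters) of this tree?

14

Map each character onto (((((Taxon 3,Taxon 9),Taxon 6),Taxon 2),Taxon 4),Taxon 5) (rooted by Outgroup) and count the minimum state changes it requires (Fitch parsimony):
Char. 1: 3; Char. 2: 2; Char. 3: 1; Char. 4: 2; Char. 5: 2; Char. 6: 2; Char. 7: 1; Char. 8: 1.
Total tree length = 14.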